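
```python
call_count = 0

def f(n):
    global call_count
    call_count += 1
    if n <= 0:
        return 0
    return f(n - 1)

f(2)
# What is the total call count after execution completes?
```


f(2) calls f(1) calls ... calls f(0)
Total calls: 2 + 1 (for base case) = 3


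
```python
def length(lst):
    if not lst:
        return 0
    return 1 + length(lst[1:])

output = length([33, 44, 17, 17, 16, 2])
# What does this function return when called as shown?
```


length([33, 44, 17, 17, 16, 2])
= 1 + length([44, 17, 17, 16, 2])
= 1 + 1 + length([17, 17, 16, 2])
= 1 + 1 + 1 + length([17, 16, 2])
= 1 + 1 + 1 + 1 + length([16, 2])
= 1 + 1 + 1 + 1 + 1 + length([2])
= 1 + 1 + 1 + 1 + 1 + 1 + length([])
= 1 + 1 + 1 + 1 + 1 + 1 + 0
= 6


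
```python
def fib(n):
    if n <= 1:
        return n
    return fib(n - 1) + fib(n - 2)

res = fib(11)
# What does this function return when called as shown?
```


fib(11)
= fib(10) + fib(9)
= (fib(9) + fib(8)) + fib(9)
Computing bottom-up: fib(0)=0, fib(1)=1, fib(2)=1, fib(3)=2, fib(4)=3, fib(5)=5, fib(6)=8, fib(7)=13, fib(8)=21, fib(9)=34, fib(10)=55, fib(11)=89
= 89


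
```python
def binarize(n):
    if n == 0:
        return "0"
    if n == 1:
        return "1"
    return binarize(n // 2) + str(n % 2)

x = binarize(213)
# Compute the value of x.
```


binarize(213)
= binarize(106) + "1"
= binarize(53) + "0" + "1"
= binarize(26) + "1" + "0" + "1"
= binarize(13) + "0" + "1" + "0" + "1"
= binarize(6) + "1" + "0" + "1" + "0" + "1"
= binarize(3) + "0" + "1" + "0" + "1" + "0" + "1"
= binarize(1) + "1" + "0" + "1" + "0" + "1" + "0" + "1"
= "1" + "1" + "0" + "1" + "0" + "1" + "0" + "1"
= "11010101"


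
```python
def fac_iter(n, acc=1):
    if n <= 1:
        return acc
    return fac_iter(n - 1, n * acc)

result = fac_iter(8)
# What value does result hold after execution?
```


fac_iter(8, 1)
= fac_iter(7, 8 * 1) = fac_iter(7, 8)
= fac_iter(6, 7 * 8) = fac_iter(6, 56)
= fac_iter(5, 6 * 56) = fac_iter(5, 336)
= fac_iter(4, 5 * 336) = fac_iter(4, 1680)
= fac_iter(3, 4 * 1680) = fac_iter(3, 6720)
= fac_iter(2, 3 * 6720) = fac_iter(2, 20160)
= fac_iter(1, 2 * 20160) = fac_iter(1, 40320)
n <= 1, return acc = 40320


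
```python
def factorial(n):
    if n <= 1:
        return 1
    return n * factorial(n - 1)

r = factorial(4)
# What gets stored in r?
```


factorial(4)
= 4 * factorial(3)
= 4 * 3 * factorial(2)
= 4 * 3 * 2 * factorial(1)
= 4 * 3 * 2 * 1
= 24


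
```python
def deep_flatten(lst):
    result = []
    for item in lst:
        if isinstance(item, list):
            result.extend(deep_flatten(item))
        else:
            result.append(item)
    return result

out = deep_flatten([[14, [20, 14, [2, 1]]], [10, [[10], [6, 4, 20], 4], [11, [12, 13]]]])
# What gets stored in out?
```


deep_flatten([[14, [20, 14, [2, 1]]], [10, [[10], [6, 4, 20], 4], [11, [12, 13]]]])
Processing each element:
  [14, [20, 14, [2, 1]]] is a list -> deep_flatten recursively -> [14, 20, 14, 2, 1]
  [10, [[10], [6, 4, 20], 4], [11, [12, 13]]] is a list -> deep_flatten recursively -> [10, 10, 6, 4, 20, 4, 11, 12, 13]
= [14, 20, 14, 2, 1, 10, 10, 6, 4, 20, 4, 11, 12, 13]


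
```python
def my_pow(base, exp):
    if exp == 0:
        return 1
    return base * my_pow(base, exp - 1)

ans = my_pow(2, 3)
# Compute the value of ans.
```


my_pow(2, 3)
= 2 * my_pow(2, 2)
= 2 * 2 * my_pow(2, 1)
= 2 * 2 * 2 * my_pow(2, 0)
= 2 * 2 * 2 * 1
= 8


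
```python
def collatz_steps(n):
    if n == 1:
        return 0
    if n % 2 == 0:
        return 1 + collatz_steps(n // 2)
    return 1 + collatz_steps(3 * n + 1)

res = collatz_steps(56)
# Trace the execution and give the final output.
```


collatz_steps(56)
56 is even -> collatz_steps(28)
28 is even -> collatz_steps(14)
14 is even -> collatz_steps(7)
7 is odd -> 3*7+1 = 22 -> collatz_steps(22)
22 is even -> collatz_steps(11)
11 is odd -> 3*11+1 = 34 -> collatz_steps(34)
34 is even -> collatz_steps(17)
17 is odd -> 3*17+1 = 52 -> collatz_steps(52)
52 is even -> collatz_steps(26)
26 is even -> collatz_steps(13)
13 is odd -> 3*13+1 = 40 -> collatz_steps(40)
40 is even -> collatz_steps(20)
20 is even -> collatz_steps(10)
10 is even -> collatz_steps(5)
5 is odd -> 3*5+1 = 16 -> collatz_steps(16)
16 is even -> collatz_steps(8)
8 is even -> collatz_steps(4)
4 is even -> collatz_steps(2)
2 is even -> collatz_steps(1)
Reached 1 after 19 steps
= 19


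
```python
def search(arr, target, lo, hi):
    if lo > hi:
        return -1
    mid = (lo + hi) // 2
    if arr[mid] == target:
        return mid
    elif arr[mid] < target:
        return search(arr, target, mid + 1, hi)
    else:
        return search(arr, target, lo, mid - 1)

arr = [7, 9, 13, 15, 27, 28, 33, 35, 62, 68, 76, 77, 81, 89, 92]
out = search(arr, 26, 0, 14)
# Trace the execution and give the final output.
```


search(arr, 26, 0, 14)
lo=0, hi=14, mid=7, arr[mid]=35
35 > 26, search left half
lo=0, hi=6, mid=3, arr[mid]=15
15 < 26, search right half
lo=4, hi=6, mid=5, arr[mid]=28
28 > 26, search left half
lo=4, hi=4, mid=4, arr[mid]=27
27 > 26, search left half
lo > hi, target not found, return -1
= -1


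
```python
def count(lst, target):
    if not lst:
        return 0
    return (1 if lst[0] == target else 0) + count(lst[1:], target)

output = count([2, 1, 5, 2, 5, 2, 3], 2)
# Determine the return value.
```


count([2, 1, 5, 2, 5, 2, 3], 2)
lst[0]=2 == 2: 1 + count([1, 5, 2, 5, 2, 3], 2)
lst[0]=1 != 2: 0 + count([5, 2, 5, 2, 3], 2)
lst[0]=5 != 2: 0 + count([2, 5, 2, 3], 2)
lst[0]=2 == 2: 1 + count([5, 2, 3], 2)
lst[0]=5 != 2: 0 + count([2, 3], 2)
lst[0]=2 == 2: 1 + count([3], 2)
lst[0]=3 != 2: 0 + count([], 2)
= 3


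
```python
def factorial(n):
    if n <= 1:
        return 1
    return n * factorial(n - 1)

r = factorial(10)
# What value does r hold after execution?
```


factorial(10)
= 10 * factorial(9)
= 10 * 9 * factorial(8)
= 10 * 9 * 8 * factorial(7)
= 10 * 9 * 8 * 7 * factorial(6)
= 10 * 9 * 8 * 7 * 6 * factorial(5)
= 10 * 9 * 8 * 7 * 6 * 5 * factorial(4)
= 10 * 9 * 8 * 7 * 6 * 5 * 4 * factorial(3)
= 10 * 9 * 8 * 7 * 6 * 5 * 4 * 3 * factorial(2)
= 10 * 9 * 8 * 7 * 6 * 5 * 4 * 3 * 2 * factorial(1)
= 10 * 9 * 8 * 7 * 6 * 5 * 4 * 3 * 2 * 1
= 3628800


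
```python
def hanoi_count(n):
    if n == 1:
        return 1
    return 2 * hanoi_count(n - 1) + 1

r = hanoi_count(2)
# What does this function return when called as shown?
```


hanoi_count(2)
= 2 * hanoi_count(1) + 1
Now compute bottom-up:
hanoi_count(1) = 1
hanoi_count(2) = 2 * 1 + 1 = 3
= 3


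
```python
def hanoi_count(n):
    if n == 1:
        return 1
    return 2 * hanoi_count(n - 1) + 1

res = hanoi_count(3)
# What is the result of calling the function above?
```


hanoi_count(3)
= 2 * hanoi_count(2) + 1
= 2 * (2 * hanoi_count(1) + 1) + 1
Now compute bottom-up:
hanoi_count(1) = 1
hanoi_count(2) = 2 * 1 + 1 = 3
hanoi_count(3) = 2 * 3 + 1 = 7
= 7


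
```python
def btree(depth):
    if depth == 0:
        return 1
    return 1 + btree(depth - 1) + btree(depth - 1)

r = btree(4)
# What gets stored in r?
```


btree(4)
= 1 + btree(3) + btree(3)
= 1 + 2 * btree(3)
btree(k) = 2^(k+1) - 1
btree(0) = 1
btree(1) = 3
btree(2) = 7
btree(3) = 15
btree(4) = 31
btree(4) = 2^5 - 1 = 31


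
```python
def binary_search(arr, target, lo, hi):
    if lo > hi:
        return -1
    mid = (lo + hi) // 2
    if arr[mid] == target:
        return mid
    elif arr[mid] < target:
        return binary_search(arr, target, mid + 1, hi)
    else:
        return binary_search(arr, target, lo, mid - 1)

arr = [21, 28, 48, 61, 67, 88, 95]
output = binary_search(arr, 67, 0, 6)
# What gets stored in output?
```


binary_search(arr, 67, 0, 6)
lo=0, hi=6, mid=3, arr[mid]=61
61 < 67, search right half
lo=4, hi=6, mid=5, arr[mid]=88
88 > 67, search left half
lo=4, hi=4, mid=4, arr[mid]=67
arr[4] == 67, found at index 4
= 4


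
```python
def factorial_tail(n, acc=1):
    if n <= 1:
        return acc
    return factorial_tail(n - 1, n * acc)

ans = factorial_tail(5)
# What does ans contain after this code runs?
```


factorial_tail(5, 1)
= factorial_tail(4, 5 * 1) = factorial_tail(4, 5)
= factorial_tail(3, 4 * 5) = factorial_tail(3, 20)
= factorial_tail(2, 3 * 20) = factorial_tail(2, 60)
= factorial_tail(1, 2 * 60) = factorial_tail(1, 120)
n <= 1, return acc = 120


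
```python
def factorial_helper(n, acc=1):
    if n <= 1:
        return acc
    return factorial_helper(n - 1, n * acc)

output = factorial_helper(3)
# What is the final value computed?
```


factorial_helper(3, 1)
= factorial_helper(2, 3 * 1) = factorial_helper(2, 3)
= factorial_helper(1, 2 * 3) = factorial_helper(1, 6)
n <= 1, return acc = 6


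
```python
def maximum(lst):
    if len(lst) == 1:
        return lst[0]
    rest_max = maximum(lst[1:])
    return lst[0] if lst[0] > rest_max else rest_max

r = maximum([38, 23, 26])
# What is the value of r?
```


maximum([38, 23, 26])
= compare 38 with maximum([23, 26])
= compare 23 with maximum([26])
Base: maximum([26]) = 26
compare 23 with 26: max = 26
compare 38 with 26: max = 38
= 38


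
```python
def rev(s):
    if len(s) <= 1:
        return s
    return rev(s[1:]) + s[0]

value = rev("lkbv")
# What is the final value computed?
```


rev("lkbv")
= rev("kbv") + "l"
= rev("bv") + "k" + "l"
= rev("v") + "b" + "k" + "l"
= "v" + "b" + "k" + "l"
= "vbkl"


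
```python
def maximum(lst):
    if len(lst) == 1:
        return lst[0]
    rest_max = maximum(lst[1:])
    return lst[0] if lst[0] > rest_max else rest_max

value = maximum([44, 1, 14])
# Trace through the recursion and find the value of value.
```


maximum([44, 1, 14])
= compare 44 with maximum([1, 14])
= compare 1 with maximum([14])
Base: maximum([14]) = 14
compare 1 with 14: max = 14
compare 44 with 14: max = 44
= 44


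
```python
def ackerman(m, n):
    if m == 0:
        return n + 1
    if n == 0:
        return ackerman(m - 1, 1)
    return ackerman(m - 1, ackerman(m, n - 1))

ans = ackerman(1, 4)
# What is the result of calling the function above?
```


ackerman(1, 4)
= ackerman(0, ackerman(1, 3))
First compute ackerman(1, 3) = 5
= ackerman(0, 5)
= 6


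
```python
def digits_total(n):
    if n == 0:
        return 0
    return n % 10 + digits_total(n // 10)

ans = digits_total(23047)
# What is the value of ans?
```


digits_total(23047)
= 7 + digits_total(2304)
= 7 + 4 + digits_total(230)
= 7 + 4 + 0 + digits_total(23)
= 7 + 4 + 0 + 3 + digits_total(2)
= 7 + 4 + 0 + 3 + 2 + digits_total(0)
= 7 + 4 + 0 + 3 + 2 + 0
= 16


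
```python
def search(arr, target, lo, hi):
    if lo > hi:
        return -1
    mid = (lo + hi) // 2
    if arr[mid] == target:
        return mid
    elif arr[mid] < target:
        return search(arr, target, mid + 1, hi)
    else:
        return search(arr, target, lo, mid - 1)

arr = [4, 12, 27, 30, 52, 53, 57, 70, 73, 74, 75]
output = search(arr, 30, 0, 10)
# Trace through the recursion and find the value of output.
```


search(arr, 30, 0, 10)
lo=0, hi=10, mid=5, arr[mid]=53
53 > 30, search left half
lo=0, hi=4, mid=2, arr[mid]=27
27 < 30, search right half
lo=3, hi=4, mid=3, arr[mid]=30
arr[3] == 30, found at index 3
= 3


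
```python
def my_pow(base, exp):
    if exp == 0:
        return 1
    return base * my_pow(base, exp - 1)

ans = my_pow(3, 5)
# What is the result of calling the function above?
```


my_pow(3, 5)
= 3 * my_pow(3, 4)
= 3 * 3 * my_pow(3, 3)
= 3 * 3 * 3 * my_pow(3, 2)
= 3 * 3 * 3 * 3 * my_pow(3, 1)
= 3 * 3 * 3 * 3 * 3 * my_pow(3, 0)
= 3 * 3 * 3 * 3 * 3 * 1
= 243


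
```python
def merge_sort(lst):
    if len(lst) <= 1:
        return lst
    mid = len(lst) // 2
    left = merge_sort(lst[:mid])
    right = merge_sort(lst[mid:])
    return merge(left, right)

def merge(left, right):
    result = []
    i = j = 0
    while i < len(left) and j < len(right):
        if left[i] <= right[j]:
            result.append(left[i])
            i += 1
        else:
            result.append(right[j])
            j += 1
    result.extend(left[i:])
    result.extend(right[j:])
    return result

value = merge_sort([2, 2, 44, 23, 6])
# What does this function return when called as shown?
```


merge_sort([2, 2, 44, 23, 6])
Split into [2, 2] and [44, 23, 6]
Left sorted: [2, 2]
Right sorted: [6, 23, 44]
Merge [2, 2] and [6, 23, 44]
= [2, 2, 6, 23, 44]


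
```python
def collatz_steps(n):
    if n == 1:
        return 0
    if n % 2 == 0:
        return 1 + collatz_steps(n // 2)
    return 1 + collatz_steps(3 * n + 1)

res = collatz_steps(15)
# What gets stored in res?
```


collatz_steps(15)
15 is odd -> 3*15+1 = 46 -> collatz_steps(46)
46 is even -> collatz_steps(23)
23 is odd -> 3*23+1 = 70 -> collatz_steps(70)
70 is even -> collatz_steps(35)
35 is odd -> 3*35+1 = 106 -> collatz_steps(106)
106 is even -> collatz_steps(53)
53 is odd -> 3*53+1 = 160 -> collatz_steps(160)
160 is even -> collatz_steps(80)
80 is even -> collatz_steps(40)
40 is even -> collatz_steps(20)
20 is even -> collatz_steps(10)
10 is even -> collatz_steps(5)
5 is odd -> 3*5+1 = 16 -> collatz_steps(16)
16 is even -> collatz_steps(8)
8 is even -> collatz_steps(4)
4 is even -> collatz_steps(2)
2 is even -> collatz_steps(1)
Reached 1 after 17 steps
= 17


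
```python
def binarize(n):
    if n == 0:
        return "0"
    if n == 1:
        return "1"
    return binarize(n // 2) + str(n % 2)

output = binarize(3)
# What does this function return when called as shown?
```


binarize(3)
= binarize(1) + "1"
= "1" + "1"
= "11"


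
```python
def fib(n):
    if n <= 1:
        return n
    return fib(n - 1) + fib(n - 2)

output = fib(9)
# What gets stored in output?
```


fib(9)
= fib(8) + fib(7)
= (fib(7) + fib(6)) + fib(7)
Computing bottom-up: fib(0)=0, fib(1)=1, fib(2)=1, fib(3)=2, fib(4)=3, fib(5)=5, fib(6)=8, fib(7)=13, fib(8)=21, fib(9)=34
= 34


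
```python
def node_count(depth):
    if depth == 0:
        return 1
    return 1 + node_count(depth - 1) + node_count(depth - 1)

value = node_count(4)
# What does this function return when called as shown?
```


node_count(4)
= 1 + node_count(3) + node_count(3)
= 1 + 2 * node_count(3)
node_count(k) = 2^(k+1) - 1
node_count(0) = 1
node_count(1) = 3
node_count(2) = 7
node_count(3) = 15
node_count(4) = 31
node_count(4) = 2^5 - 1 = 31


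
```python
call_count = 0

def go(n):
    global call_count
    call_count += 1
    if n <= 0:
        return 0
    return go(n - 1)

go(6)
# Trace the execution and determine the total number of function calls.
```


go(6) calls go(5) calls ... calls go(0)
Total calls: 6 + 1 (for base case) = 7


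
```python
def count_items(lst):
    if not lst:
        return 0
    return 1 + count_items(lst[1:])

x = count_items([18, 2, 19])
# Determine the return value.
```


count_items([18, 2, 19])
= 1 + count_items([2, 19])
= 1 + 1 + count_items([19])
= 1 + 1 + 1 + count_items([])
= 1 + 1 + 1 + 0
= 3


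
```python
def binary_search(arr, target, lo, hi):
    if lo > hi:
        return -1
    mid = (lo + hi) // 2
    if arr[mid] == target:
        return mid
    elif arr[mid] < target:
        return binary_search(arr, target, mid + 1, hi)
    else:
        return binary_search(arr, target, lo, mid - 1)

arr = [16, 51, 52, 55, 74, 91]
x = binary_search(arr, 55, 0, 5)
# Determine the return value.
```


binary_search(arr, 55, 0, 5)
lo=0, hi=5, mid=2, arr[mid]=52
52 < 55, search right half
lo=3, hi=5, mid=4, arr[mid]=74
74 > 55, search left half
lo=3, hi=3, mid=3, arr[mid]=55
arr[3] == 55, found at index 3
= 3


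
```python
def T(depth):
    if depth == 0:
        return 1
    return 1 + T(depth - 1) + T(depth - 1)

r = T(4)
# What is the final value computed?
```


T(4)
= 1 + T(3) + T(3)
= 1 + 2 * T(3)
T(k) = 2^(k+1) - 1
T(0) = 1
T(1) = 3
T(2) = 7
T(3) = 15
T(4) = 31
T(4) = 2^5 - 1 = 31


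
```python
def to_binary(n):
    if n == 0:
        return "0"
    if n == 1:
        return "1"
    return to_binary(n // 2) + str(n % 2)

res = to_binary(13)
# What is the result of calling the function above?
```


to_binary(13)
= to_binary(6) + "1"
= to_binary(3) + "0" + "1"
= to_binary(1) + "1" + "0" + "1"
= "1" + "1" + "0" + "1"
= "1101"


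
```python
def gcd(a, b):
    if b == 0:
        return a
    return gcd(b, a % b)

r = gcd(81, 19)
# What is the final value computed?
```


gcd(81, 19)
= gcd(19, 81 % 19) = gcd(19, 5)
= gcd(5, 19 % 5) = gcd(5, 4)
= gcd(4, 5 % 4) = gcd(4, 1)
= gcd(1, 4 % 1) = gcd(1, 0)
b == 0, return a = 1


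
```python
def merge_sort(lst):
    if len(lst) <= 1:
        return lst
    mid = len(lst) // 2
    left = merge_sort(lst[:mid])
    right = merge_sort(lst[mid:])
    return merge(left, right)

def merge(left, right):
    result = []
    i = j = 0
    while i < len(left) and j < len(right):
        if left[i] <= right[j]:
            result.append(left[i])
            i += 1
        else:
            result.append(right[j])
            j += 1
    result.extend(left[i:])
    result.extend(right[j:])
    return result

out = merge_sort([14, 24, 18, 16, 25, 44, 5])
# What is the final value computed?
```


merge_sort([14, 24, 18, 16, 25, 44, 5])
Split into [14, 24, 18] and [16, 25, 44, 5]
Left sorted: [14, 18, 24]
Right sorted: [5, 16, 25, 44]
Merge [14, 18, 24] and [5, 16, 25, 44]
= [5, 14, 16, 18, 24, 25, 44]


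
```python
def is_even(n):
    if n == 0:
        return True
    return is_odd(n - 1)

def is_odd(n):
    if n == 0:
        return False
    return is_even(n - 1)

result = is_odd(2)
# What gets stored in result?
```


is_odd(2)
= is_even(1)
= is_odd(0)
n == 0: return False
= False


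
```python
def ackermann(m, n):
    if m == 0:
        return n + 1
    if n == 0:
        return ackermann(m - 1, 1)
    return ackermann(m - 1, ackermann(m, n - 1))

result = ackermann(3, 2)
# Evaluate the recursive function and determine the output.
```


ackermann(3, 2)
= ackermann(2, ackermann(3, 1))
First compute ackermann(3, 1) = 13
= ackermann(2, 13)
= 29


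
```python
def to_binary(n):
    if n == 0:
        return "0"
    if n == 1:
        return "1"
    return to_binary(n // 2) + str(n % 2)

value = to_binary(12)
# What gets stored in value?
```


to_binary(12)
= to_binary(6) + "0"
= to_binary(3) + "0" + "0"
= to_binary(1) + "1" + "0" + "0"
= "1" + "1" + "0" + "0"
= "1100"


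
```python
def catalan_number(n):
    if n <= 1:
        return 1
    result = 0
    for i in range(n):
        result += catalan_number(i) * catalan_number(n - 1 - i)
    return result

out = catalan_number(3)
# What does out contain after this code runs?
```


catalan_number(3)
= sum of catalan_number(i) * catalan_number(3-1-i) for i in 0..2
First compute sub-values bottom-up:
  catalan_number(0) = 1, catalan_number(1) = 1
  catalan_number(2) = 1*1 + 1*1 = 2
Now catalan_number(3):
  catalan_number(0)*catalan_number(2) = 1*2 = 2
  catalan_number(1)*catalan_number(1) = 1*1 = 1
  catalan_number(2)*catalan_number(0) = 2*1 = 2
= 2 + 1 + 2
= 5


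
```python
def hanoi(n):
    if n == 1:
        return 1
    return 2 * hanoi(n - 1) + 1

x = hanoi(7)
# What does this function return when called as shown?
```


hanoi(7)
= 2 * hanoi(6) + 1
= 2 * (2 * hanoi(5) + 1) + 1
= 2 * (2 * (2 * hanoi(4) + 1) + 1) + 1
= 2 * (2 * (2 * (2 * hanoi(3) + 1) + 1) + 1) + 1
= 2 * (2 * (2 * (2 * (2 * hanoi(2) + 1) + 1) + 1) + 1) + 1
= 2 * (2 * (2 * (2 * (2 * (2 * hanoi(1) + 1) + 1) + 1) + 1) + 1) + 1
Now compute bottom-up:
hanoi(1) = 1
hanoi(2) = 2 * 1 + 1 = 3
hanoi(3) = 2 * 3 + 1 = 7
hanoi(4) = 2 * 7 + 1 = 15
hanoi(5) = 2 * 15 + 1 = 31
hanoi(6) = 2 * 31 + 1 = 63
hanoi(7) = 2 * 63 + 1 = 127
= 127


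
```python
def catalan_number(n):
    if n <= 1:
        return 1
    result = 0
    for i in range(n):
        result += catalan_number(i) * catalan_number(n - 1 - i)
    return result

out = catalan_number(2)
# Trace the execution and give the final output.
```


catalan_number(2)
= sum of catalan_number(i) * catalan_number(2-1-i) for i in 0..1
  catalan_number(0)*catalan_number(1) = 1*1 = 1
  catalan_number(1)*catalan_number(0) = 1*1 = 1
= 1 + 1
= 2


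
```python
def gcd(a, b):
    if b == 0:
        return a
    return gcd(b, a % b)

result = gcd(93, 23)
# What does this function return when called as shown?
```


gcd(93, 23)
= gcd(23, 93 % 23) = gcd(23, 1)
= gcd(1, 23 % 1) = gcd(1, 0)
b == 0, return a = 1


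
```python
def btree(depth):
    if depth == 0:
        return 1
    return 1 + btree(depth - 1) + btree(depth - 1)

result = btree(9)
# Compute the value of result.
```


btree(9)
= 1 + btree(8) + btree(8)
= 1 + 2 * btree(8)
btree(k) = 2^(k+1) - 1
btree(0) = 1
btree(1) = 3
btree(2) = 7
btree(3) = 15
btree(4) = 31
btree(9) = 2^10 - 1 = 1023


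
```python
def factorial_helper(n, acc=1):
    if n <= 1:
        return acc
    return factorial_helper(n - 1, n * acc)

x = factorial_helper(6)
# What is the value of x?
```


factorial_helper(6, 1)
= factorial_helper(5, 6 * 1) = factorial_helper(5, 6)
= factorial_helper(4, 5 * 6) = factorial_helper(4, 30)
= factorial_helper(3, 4 * 30) = factorial_helper(3, 120)
= factorial_helper(2, 3 * 120) = factorial_helper(2, 360)
= factorial_helper(1, 2 * 360) = factorial_helper(1, 720)
n <= 1, return acc = 720


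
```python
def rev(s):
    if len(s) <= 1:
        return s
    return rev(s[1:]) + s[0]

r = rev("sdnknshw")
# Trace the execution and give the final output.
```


rev("sdnknshw")
= rev("dnknshw") + "s"
= rev("nknshw") + "d" + "s"
= rev("knshw") + "n" + "d" + "s"
= rev("nshw") + "k" + "n" + "d" + "s"
= rev("shw") + "n" + "k" + "n" + "d" + "s"
= rev("hw") + "s" + "n" + "k" + "n" + "d" + "s"
= rev("w") + "h" + "s" + "n" + "k" + "n" + "d" + "s"
= "w" + "h" + "s" + "n" + "k" + "n" + "d" + "s"
= "whsnknds"


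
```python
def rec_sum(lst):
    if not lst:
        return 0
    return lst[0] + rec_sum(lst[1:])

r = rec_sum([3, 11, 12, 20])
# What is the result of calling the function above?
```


rec_sum([3, 11, 12, 20])
= 3 + rec_sum([11, 12, 20])
= 3 + 11 + rec_sum([12, 20])
= 3 + 11 + 12 + rec_sum([20])
= 3 + 11 + 12 + 20 + rec_sum([])
= 3 + 11 + 12 + 20 + 0
= 46


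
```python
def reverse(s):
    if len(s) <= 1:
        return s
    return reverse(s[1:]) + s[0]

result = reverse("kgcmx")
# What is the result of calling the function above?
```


reverse("kgcmx")
= reverse("gcmx") + "k"
= reverse("cmx") + "g" + "k"
= reverse("mx") + "c" + "g" + "k"
= reverse("x") + "m" + "c" + "g" + "k"
= "x" + "m" + "c" + "g" + "k"
= "xmcgk"


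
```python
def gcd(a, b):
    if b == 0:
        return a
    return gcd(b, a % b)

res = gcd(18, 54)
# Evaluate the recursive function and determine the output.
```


gcd(18, 54)
= gcd(54, 18 % 54) = gcd(54, 18)
= gcd(18, 54 % 18) = gcd(18, 0)
b == 0, return a = 18


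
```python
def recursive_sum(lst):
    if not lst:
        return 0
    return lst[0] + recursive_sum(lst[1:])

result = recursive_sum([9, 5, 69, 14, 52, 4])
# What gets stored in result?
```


recursive_sum([9, 5, 69, 14, 52, 4])
= 9 + recursive_sum([5, 69, 14, 52, 4])
= 9 + 5 + recursive_sum([69, 14, 52, 4])
= 9 + 5 + 69 + recursive_sum([14, 52, 4])
= 9 + 5 + 69 + 14 + recursive_sum([52, 4])
= 9 + 5 + 69 + 14 + 52 + recursive_sum([4])
= 9 + 5 + 69 + 14 + 52 + 4 + recursive_sum([])
= 9 + 5 + 69 + 14 + 52 + 4 + 0
= 153


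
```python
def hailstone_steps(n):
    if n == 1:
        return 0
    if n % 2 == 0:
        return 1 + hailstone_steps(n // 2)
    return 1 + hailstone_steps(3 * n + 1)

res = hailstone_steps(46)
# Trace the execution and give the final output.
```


hailstone_steps(46)
46 is even -> hailstone_steps(23)
23 is odd -> 3*23+1 = 70 -> hailstone_steps(70)
70 is even -> hailstone_steps(35)
35 is odd -> 3*35+1 = 106 -> hailstone_steps(106)
106 is even -> hailstone_steps(53)
53 is odd -> 3*53+1 = 160 -> hailstone_steps(160)
160 is even -> hailstone_steps(80)
80 is even -> hailstone_steps(40)
40 is even -> hailstone_steps(20)
20 is even -> hailstone_steps(10)
10 is even -> hailstone_steps(5)
5 is odd -> 3*5+1 = 16 -> hailstone_steps(16)
16 is even -> hailstone_steps(8)
8 is even -> hailstone_steps(4)
4 is even -> hailstone_steps(2)
2 is even -> hailstone_steps(1)
Reached 1 after 16 steps
= 16


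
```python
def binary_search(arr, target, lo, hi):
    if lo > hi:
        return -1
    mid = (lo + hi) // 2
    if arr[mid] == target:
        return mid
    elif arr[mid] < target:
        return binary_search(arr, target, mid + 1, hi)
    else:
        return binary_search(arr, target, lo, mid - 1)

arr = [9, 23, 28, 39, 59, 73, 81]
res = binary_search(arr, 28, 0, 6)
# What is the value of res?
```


binary_search(arr, 28, 0, 6)
lo=0, hi=6, mid=3, arr[mid]=39
39 > 28, search left half
lo=0, hi=2, mid=1, arr[mid]=23
23 < 28, search right half
lo=2, hi=2, mid=2, arr[mid]=28
arr[2] == 28, found at index 2
= 2


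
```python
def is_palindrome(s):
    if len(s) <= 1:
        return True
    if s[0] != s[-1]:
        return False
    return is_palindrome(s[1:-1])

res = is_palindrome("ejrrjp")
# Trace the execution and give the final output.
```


is_palindrome("ejrrjp")
"ejrrjp": s[0]='e' != s[-1]='p' -> False
= False


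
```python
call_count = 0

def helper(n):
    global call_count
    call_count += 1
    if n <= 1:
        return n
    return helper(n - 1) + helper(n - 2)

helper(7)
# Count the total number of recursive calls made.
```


helper(7) calls helper(6) and helper(5); each non-base call branches into two more.
Let C(k) = total number of calls made by helper(k), including the call to helper(k) itself.
Base cases: C(0) = 1, C(1) = 1
Recurrence: C(k) = 1 + C(k-1) + C(k-2)
  C(2) = 1 + C(1) + C(0) = 1 + 1 + 1 = 3
  C(3) = 1 + C(2) + C(1) = 1 + 3 + 1 = 5
  C(4) = 1 + C(3) + C(2) = 1 + 5 + 3 = 9
  C(5) = 1 + C(4) + C(3) = 1 + 9 + 5 = 15
  C(6) = 1 + C(5) + C(4) = 1 + 15 + 9 = 25
  C(7) = 1 + C(6) + C(5) = 1 + 25 + 15 = 41
Total calls = C(7) = 41


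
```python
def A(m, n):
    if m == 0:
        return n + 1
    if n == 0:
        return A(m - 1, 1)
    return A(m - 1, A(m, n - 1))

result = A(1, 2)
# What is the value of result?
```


A(1, 2)
= A(0, A(1, 1))
First compute A(1, 1) = 3
= A(0, 3)
= 4


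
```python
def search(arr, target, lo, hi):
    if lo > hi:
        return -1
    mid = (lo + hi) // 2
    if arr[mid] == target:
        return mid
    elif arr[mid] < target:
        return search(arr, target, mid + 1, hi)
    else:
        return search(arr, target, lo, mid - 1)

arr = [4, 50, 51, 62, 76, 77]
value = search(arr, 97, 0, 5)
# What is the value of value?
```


search(arr, 97, 0, 5)
lo=0, hi=5, mid=2, arr[mid]=51
51 < 97, search right half
lo=3, hi=5, mid=4, arr[mid]=76
76 < 97, search right half
lo=5, hi=5, mid=5, arr[mid]=77
77 < 97, search right half
lo > hi, target not found, return -1
= -1


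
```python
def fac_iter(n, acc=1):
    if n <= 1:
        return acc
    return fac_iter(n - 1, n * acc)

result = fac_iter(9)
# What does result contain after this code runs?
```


fac_iter(9, 1)
= fac_iter(8, 9 * 1) = fac_iter(8, 9)
= fac_iter(7, 8 * 9) = fac_iter(7, 72)
= fac_iter(6, 7 * 72) = fac_iter(6, 504)
= fac_iter(5, 6 * 504) = fac_iter(5, 3024)
= fac_iter(4, 5 * 3024) = fac_iter(4, 15120)
= fac_iter(3, 4 * 15120) = fac_iter(3, 60480)
= fac_iter(2, 3 * 60480) = fac_iter(2, 181440)
= fac_iter(1, 2 * 181440) = fac_iter(1, 362880)
n <= 1, return acc = 362880


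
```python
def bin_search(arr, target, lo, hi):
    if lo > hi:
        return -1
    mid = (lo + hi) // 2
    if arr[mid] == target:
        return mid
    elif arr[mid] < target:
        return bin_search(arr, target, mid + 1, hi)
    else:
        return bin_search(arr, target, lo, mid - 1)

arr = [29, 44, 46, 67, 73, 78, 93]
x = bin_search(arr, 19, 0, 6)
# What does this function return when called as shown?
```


bin_search(arr, 19, 0, 6)
lo=0, hi=6, mid=3, arr[mid]=67
67 > 19, search left half
lo=0, hi=2, mid=1, arr[mid]=44
44 > 19, search left half
lo=0, hi=0, mid=0, arr[mid]=29
29 > 19, search left half
lo > hi, target not found, return -1
= -1


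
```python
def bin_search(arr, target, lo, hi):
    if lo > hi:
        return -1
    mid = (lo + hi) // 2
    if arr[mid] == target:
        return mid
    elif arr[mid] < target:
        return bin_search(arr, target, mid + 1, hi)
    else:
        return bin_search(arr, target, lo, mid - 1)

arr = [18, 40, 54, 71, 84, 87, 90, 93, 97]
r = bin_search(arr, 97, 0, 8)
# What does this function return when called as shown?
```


bin_search(arr, 97, 0, 8)
lo=0, hi=8, mid=4, arr[mid]=84
84 < 97, search right half
lo=5, hi=8, mid=6, arr[mid]=90
90 < 97, search right half
lo=7, hi=8, mid=7, arr[mid]=93
93 < 97, search right half
lo=8, hi=8, mid=8, arr[mid]=97
arr[8] == 97, found at index 8
= 8


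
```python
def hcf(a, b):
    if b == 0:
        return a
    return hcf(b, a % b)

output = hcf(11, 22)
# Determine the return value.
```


hcf(11, 22)
= hcf(22, 11 % 22) = hcf(22, 11)
= hcf(11, 22 % 11) = hcf(11, 0)
b == 0, return a = 11


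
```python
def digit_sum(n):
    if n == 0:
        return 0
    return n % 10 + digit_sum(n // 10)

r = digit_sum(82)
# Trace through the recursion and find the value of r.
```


digit_sum(82)
= 2 + digit_sum(8)
= 2 + 8 + digit_sum(0)
= 2 + 8 + 0
= 10


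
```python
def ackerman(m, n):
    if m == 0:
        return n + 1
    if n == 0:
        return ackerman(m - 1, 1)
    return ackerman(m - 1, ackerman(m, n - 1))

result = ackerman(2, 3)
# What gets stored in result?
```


ackerman(2, 3)
= ackerman(1, ackerman(2, 2))
First compute ackerman(2, 2) = 7
= ackerman(1, 7)
= 9


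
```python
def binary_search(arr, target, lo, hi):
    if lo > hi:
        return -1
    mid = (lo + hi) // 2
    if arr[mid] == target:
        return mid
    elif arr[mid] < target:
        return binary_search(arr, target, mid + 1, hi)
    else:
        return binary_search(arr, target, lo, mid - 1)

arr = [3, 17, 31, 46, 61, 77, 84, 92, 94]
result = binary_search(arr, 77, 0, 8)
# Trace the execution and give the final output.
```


binary_search(arr, 77, 0, 8)
lo=0, hi=8, mid=4, arr[mid]=61
61 < 77, search right half
lo=5, hi=8, mid=6, arr[mid]=84
84 > 77, search left half
lo=5, hi=5, mid=5, arr[mid]=77
arr[5] == 77, found at index 5
= 5


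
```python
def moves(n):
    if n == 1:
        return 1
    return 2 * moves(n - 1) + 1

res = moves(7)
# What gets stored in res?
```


moves(7)
= 2 * moves(6) + 1
= 2 * (2 * moves(5) + 1) + 1
= 2 * (2 * (2 * moves(4) + 1) + 1) + 1
= 2 * (2 * (2 * (2 * moves(3) + 1) + 1) + 1) + 1
= 2 * (2 * (2 * (2 * (2 * moves(2) + 1) + 1) + 1) + 1) + 1
= 2 * (2 * (2 * (2 * (2 * (2 * moves(1) + 1) + 1) + 1) + 1) + 1) + 1
Now compute bottom-up:
moves(1) = 1
moves(2) = 2 * 1 + 1 = 3
moves(3) = 2 * 3 + 1 = 7
moves(4) = 2 * 7 + 1 = 15
moves(5) = 2 * 15 + 1 = 31
moves(6) = 2 * 31 + 1 = 63
moves(7) = 2 * 63 + 1 = 127
= 127


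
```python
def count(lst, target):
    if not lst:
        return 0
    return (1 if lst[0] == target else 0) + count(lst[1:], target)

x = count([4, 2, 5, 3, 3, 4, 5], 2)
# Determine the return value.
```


count([4, 2, 5, 3, 3, 4, 5], 2)
lst[0]=4 != 2: 0 + count([2, 5, 3, 3, 4, 5], 2)
lst[0]=2 == 2: 1 + count([5, 3, 3, 4, 5], 2)
lst[0]=5 != 2: 0 + count([3, 3, 4, 5], 2)
lst[0]=3 != 2: 0 + count([3, 4, 5], 2)
lst[0]=3 != 2: 0 + count([4, 5], 2)
lst[0]=4 != 2: 0 + count([5], 2)
lst[0]=5 != 2: 0 + count([], 2)
= 1


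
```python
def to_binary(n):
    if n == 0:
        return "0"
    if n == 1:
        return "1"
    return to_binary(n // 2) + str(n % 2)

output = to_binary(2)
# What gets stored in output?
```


to_binary(2)
= to_binary(1) + "0"
= "1" + "0"
= "10"


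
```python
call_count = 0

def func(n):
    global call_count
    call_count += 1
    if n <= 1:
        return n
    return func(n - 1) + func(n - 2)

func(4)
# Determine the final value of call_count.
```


func(4) calls func(3) and func(2); each non-base call branches into two more.
Let C(k) = total number of calls made by func(k), including the call to func(k) itself.
Base cases: C(0) = 1, C(1) = 1
Recurrence: C(k) = 1 + C(k-1) + C(k-2)
  C(2) = 1 + C(1) + C(0) = 1 + 1 + 1 = 3
  C(3) = 1 + C(2) + C(1) = 1 + 3 + 1 = 5
  C(4) = 1 + C(3) + C(2) = 1 + 5 + 3 = 9
Total calls = C(4) = 9


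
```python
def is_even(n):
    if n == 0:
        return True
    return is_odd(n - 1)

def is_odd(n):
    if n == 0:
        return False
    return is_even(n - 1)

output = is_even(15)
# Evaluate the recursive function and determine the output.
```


is_even(15)
= is_odd(14)
= is_even(13)
= is_odd(12)
= is_even(11)
= is_odd(10)
= is_even(9)
= is_odd(8)
= is_even(7)
= is_odd(6)
= is_even(5)
= is_odd(4)
= is_even(3)
= is_odd(2)
= is_even(1)
= is_odd(0)
n == 0: return False
= False


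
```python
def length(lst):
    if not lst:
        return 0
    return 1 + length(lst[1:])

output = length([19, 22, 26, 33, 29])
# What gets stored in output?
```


length([19, 22, 26, 33, 29])
= 1 + length([22, 26, 33, 29])
= 1 + 1 + length([26, 33, 29])
= 1 + 1 + 1 + length([33, 29])
= 1 + 1 + 1 + 1 + length([29])
= 1 + 1 + 1 + 1 + 1 + length([])
= 1 + 1 + 1 + 1 + 1 + 0
= 5


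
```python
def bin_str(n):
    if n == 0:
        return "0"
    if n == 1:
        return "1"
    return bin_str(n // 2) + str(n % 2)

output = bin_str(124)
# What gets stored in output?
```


bin_str(124)
= bin_str(62) + "0"
= bin_str(31) + "0" + "0"
= bin_str(15) + "1" + "0" + "0"
= bin_str(7) + "1" + "1" + "0" + "0"
= bin_str(3) + "1" + "1" + "1" + "0" + "0"
= bin_str(1) + "1" + "1" + "1" + "1" + "0" + "0"
= "1" + "1" + "1" + "1" + "1" + "0" + "0"
= "1111100"


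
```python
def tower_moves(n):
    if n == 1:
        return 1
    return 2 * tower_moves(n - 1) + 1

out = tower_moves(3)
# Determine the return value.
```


tower_moves(3)
= 2 * tower_moves(2) + 1
= 2 * (2 * tower_moves(1) + 1) + 1
Now compute bottom-up:
tower_moves(1) = 1
tower_moves(2) = 2 * 1 + 1 = 3
tower_moves(3) = 2 * 3 + 1 = 7
= 7


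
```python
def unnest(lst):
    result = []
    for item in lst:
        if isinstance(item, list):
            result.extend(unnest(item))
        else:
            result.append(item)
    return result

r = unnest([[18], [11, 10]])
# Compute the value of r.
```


unnest([[18], [11, 10]])
Processing each element:
  [18] is a list -> unnest recursively -> [18]
  [11, 10] is a list -> unnest recursively -> [11, 10]
= [18, 11, 10]


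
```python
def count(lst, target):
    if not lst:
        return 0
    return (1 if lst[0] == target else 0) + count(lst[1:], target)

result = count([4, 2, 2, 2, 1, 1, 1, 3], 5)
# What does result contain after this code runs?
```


count([4, 2, 2, 2, 1, 1, 1, 3], 5)
lst[0]=4 != 5: 0 + count([2, 2, 2, 1, 1, 1, 3], 5)
lst[0]=2 != 5: 0 + count([2, 2, 1, 1, 1, 3], 5)
lst[0]=2 != 5: 0 + count([2, 1, 1, 1, 3], 5)
lst[0]=2 != 5: 0 + count([1, 1, 1, 3], 5)
lst[0]=1 != 5: 0 + count([1, 1, 3], 5)
lst[0]=1 != 5: 0 + count([1, 3], 5)
lst[0]=1 != 5: 0 + count([3], 5)
lst[0]=3 != 5: 0 + count([], 5)
= 0


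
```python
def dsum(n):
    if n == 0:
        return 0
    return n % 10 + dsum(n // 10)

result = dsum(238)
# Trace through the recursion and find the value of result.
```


dsum(238)
= 8 + dsum(23)
= 8 + 3 + dsum(2)
= 8 + 3 + 2 + dsum(0)
= 8 + 3 + 2 + 0
= 13


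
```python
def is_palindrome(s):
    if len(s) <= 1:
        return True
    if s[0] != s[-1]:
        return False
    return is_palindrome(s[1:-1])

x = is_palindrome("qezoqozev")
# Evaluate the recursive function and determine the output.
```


is_palindrome("qezoqozev")
"qezoqozev": s[0]='q' != s[-1]='v' -> False
= False


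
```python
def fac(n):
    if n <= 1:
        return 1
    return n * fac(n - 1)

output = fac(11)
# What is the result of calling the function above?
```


fac(11)
= 11 * fac(10)
= 11 * 10 * fac(9)
= 11 * 10 * 9 * fac(8)
= 11 * 10 * 9 * 8 * fac(7)
= 11 * 10 * 9 * 8 * 7 * fac(6)
= 11 * 10 * 9 * 8 * 7 * 6 * fac(5)
= 11 * 10 * 9 * 8 * 7 * 6 * 5 * fac(4)
= 11 * 10 * 9 * 8 * 7 * 6 * 5 * 4 * fac(3)
= 11 * 10 * 9 * 8 * 7 * 6 * 5 * 4 * 3 * fac(2)
= 11 * 10 * 9 * 8 * 7 * 6 * 5 * 4 * 3 * 2 * fac(1)
= 11 * 10 * 9 * 8 * 7 * 6 * 5 * 4 * 3 * 2 * 1
= 39916800


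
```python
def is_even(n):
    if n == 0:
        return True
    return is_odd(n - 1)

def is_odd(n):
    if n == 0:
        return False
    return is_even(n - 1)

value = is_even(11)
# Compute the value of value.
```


is_even(11)
= is_odd(10)
= is_even(9)
= is_odd(8)
= is_even(7)
= is_odd(6)
= is_even(5)
= is_odd(4)
= is_even(3)
= is_odd(2)
= is_even(1)
= is_odd(0)
n == 0: return False
= False


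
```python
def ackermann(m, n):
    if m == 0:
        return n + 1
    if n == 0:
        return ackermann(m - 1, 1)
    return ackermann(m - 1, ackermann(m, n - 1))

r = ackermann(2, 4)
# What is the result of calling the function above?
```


ackermann(2, 4)
= ackermann(1, ackermann(2, 3))
First compute ackermann(2, 3) = 9
= ackermann(1, 9)
= 11


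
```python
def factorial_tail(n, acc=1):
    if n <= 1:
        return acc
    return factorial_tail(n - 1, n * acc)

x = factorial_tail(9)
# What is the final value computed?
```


factorial_tail(9, 1)
= factorial_tail(8, 9 * 1) = factorial_tail(8, 9)
= factorial_tail(7, 8 * 9) = factorial_tail(7, 72)
= factorial_tail(6, 7 * 72) = factorial_tail(6, 504)
= factorial_tail(5, 6 * 504) = factorial_tail(5, 3024)
= factorial_tail(4, 5 * 3024) = factorial_tail(4, 15120)
= factorial_tail(3, 4 * 15120) = factorial_tail(3, 60480)
= factorial_tail(2, 3 * 60480) = factorial_tail(2, 181440)
= factorial_tail(1, 2 * 181440) = factorial_tail(1, 362880)
n <= 1, return acc = 362880


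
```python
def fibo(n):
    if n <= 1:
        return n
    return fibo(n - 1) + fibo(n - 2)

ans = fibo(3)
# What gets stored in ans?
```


fibo(3)
= fibo(2) + fibo(1)
Computing bottom-up: fibo(0)=0, fibo(1)=1, fibo(2)=1, fibo(3)=2
= 2


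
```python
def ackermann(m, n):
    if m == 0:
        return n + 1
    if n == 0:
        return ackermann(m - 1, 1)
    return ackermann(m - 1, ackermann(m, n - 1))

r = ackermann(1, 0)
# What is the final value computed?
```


ackermann(1, 0)
n == 0: return ackermann(0, 1)
= ackermann(0, 1) = 2
= 2


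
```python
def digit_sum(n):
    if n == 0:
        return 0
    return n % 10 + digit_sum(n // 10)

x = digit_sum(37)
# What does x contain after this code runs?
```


digit_sum(37)
= 7 + digit_sum(3)
= 7 + 3 + digit_sum(0)
= 7 + 3 + 0
= 10


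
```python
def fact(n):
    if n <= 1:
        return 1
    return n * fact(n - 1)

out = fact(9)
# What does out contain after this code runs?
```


fact(9)
= 9 * fact(8)
= 9 * 8 * fact(7)
= 9 * 8 * 7 * fact(6)
= 9 * 8 * 7 * 6 * fact(5)
= 9 * 8 * 7 * 6 * 5 * fact(4)
= 9 * 8 * 7 * 6 * 5 * 4 * fact(3)
= 9 * 8 * 7 * 6 * 5 * 4 * 3 * fact(2)
= 9 * 8 * 7 * 6 * 5 * 4 * 3 * 2 * fact(1)
= 9 * 8 * 7 * 6 * 5 * 4 * 3 * 2 * 1
= 362880


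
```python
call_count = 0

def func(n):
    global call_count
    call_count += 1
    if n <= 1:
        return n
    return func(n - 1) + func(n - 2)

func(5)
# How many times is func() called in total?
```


func(5) calls func(4) and func(3); each non-base call branches into two more.
Let C(k) = total number of calls made by func(k), including the call to func(k) itself.
Base cases: C(0) = 1, C(1) = 1
Recurrence: C(k) = 1 + C(k-1) + C(k-2)
  C(2) = 1 + C(1) + C(0) = 1 + 1 + 1 = 3
  C(3) = 1 + C(2) + C(1) = 1 + 3 + 1 = 5
  C(4) = 1 + C(3) + C(2) = 1 + 5 + 3 = 9
  C(5) = 1 + C(4) + C(3) = 1 + 9 + 5 = 15
Total calls = C(5) = 15


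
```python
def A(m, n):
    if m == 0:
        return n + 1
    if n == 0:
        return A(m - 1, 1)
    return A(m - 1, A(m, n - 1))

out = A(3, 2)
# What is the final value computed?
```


A(3, 2)
= A(2, A(3, 1))
First compute A(3, 1) = 13
= A(2, 13)
= 29


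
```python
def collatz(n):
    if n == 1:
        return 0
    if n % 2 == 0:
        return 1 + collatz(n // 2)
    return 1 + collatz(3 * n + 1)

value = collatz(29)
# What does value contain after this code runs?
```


collatz(29)
29 is odd -> 3*29+1 = 88 -> collatz(88)
88 is even -> collatz(44)
44 is even -> collatz(22)
22 is even -> collatz(11)
11 is odd -> 3*11+1 = 34 -> collatz(34)
34 is even -> collatz(17)
17 is odd -> 3*17+1 = 52 -> collatz(52)
52 is even -> collatz(26)
26 is even -> collatz(13)
13 is odd -> 3*13+1 = 40 -> collatz(40)
40 is even -> collatz(20)
20 is even -> collatz(10)
10 is even -> collatz(5)
5 is odd -> 3*5+1 = 16 -> collatz(16)
16 is even -> collatz(8)
8 is even -> collatz(4)
4 is even -> collatz(2)
2 is even -> collatz(1)
Reached 1 after 18 steps
= 18
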